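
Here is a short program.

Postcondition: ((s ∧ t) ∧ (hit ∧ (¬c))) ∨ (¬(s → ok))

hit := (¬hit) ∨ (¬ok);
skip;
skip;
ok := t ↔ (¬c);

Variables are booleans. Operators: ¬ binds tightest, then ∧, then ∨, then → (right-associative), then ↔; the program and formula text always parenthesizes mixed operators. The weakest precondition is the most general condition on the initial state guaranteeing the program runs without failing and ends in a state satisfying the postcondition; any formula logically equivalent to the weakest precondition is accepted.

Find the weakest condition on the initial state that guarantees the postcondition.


Working backward. After the program, the postcondition ((s ∧ t) ∧ (hit ∧ (¬c))) ∨ (¬(s → ok)) must hold; in canonical form it is (s ∧ t ∧ hit ∧ (¬c)) ∨ (¬(s → ok)).
Before ok := t ↔ (¬c): (s ∧ t ∧ hit ∧ (¬c)) ∨ (¬(s → (t ↔ (¬c))))
Before skip: (s ∧ t ∧ hit ∧ (¬c)) ∨ (¬(s → (t ↔ (¬c))))
Before skip: (s ∧ t ∧ hit ∧ (¬c)) ∨ (¬(s → (t ↔ (¬c))))
Before hit := (¬hit) ∨ (¬ok): (s ∧ t ∧ ((¬hit) ∨ (¬ok)) ∧ (¬c)) ∨ (¬(s → (t ↔ (¬c))))
Answer: WP = (s ∧ t ∧ ((¬hit) ∨ (¬ok)) ∧ (¬c)) ∨ (¬(s → (t ↔ (¬c))))


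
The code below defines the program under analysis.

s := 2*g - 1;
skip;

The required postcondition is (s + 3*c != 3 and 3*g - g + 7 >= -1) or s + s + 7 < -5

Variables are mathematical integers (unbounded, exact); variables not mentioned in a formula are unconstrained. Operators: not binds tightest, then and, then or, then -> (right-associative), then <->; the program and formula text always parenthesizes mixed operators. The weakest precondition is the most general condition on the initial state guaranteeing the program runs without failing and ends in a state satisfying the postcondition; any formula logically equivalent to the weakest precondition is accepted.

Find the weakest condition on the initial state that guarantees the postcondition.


Working backward. After the program, the postcondition (s + 3*c != 3 and 3*g - g + 7 >= -1) or s + s + 7 < -5 must hold; in canonical form it is (3*c + s != 3 and 2*g >= -8) or 2*s < -12.
Before skip: (3*c + s != 3 and 2*g >= -8) or 2*s < -12
Before s := 2*g - 1: (3*c + 2*g != 4 and 2*g >= -8) or 4*g < -10
Answer: WP = (3*c + 2*g != 4 and 2*g >= -8) or 4*g < -10


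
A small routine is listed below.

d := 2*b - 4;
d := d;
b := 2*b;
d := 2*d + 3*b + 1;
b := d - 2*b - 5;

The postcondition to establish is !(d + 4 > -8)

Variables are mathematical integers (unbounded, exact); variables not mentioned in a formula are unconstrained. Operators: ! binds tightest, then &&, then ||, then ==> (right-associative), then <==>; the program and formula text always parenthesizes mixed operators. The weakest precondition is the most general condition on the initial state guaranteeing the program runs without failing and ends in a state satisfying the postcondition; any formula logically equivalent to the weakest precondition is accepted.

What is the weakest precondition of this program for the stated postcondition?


Working backward. After the program, the postcondition !(d + 4 > -8) must hold; in canonical form it is !(d > -12).
Before b := d - 2*b - 5: !(d > -12)
Before d := 2*d + 3*b + 1: !(3*b + 2*d > -13)
Before b := 2*b: !(6*b + 2*d > -13)
Before d := d: !(6*b + 2*d > -13)
Before d := 2*b - 4: !(10*b > -5)
Answer: WP = !(10*b > -5)


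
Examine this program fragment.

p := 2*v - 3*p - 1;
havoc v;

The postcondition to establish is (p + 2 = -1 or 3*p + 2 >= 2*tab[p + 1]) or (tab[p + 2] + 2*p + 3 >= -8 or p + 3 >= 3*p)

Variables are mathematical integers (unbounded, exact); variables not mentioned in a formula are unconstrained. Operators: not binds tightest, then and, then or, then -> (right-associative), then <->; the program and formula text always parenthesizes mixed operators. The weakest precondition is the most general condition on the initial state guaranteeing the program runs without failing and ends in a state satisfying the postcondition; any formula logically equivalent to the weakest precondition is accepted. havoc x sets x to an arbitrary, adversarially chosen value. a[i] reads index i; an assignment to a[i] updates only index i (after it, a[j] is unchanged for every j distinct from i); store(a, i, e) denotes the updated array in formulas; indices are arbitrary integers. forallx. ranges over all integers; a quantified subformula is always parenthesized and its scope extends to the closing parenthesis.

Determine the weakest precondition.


Working backward. After the program, the postcondition (p + 2 = -1 or 3*p + 2 >= 2*tab[p + 1]) or (tab[p + 2] + 2*p + 3 >= -8 or p + 3 >= 3*p) must hold; in canonical form it is p = -3 or 3*p >= 2*tab[p + 1] - 2 or tab[p + 2] + 2*p >= -11 or 2*p <= 3.
Before havoc v: p = -3 or 3*p >= 2*tab[p + 1] - 2 or tab[p + 2] + 2*p >= -11 or 2*p <= 3
Before p := 2*v - 3*p - 1: 2*v = 3*p - 2 or 6*v >= 2*tab[-3*p + 2*v] + 9*p + 1 or tab[-3*p + 2*v + 1] + 4*v >= 6*p - 9 or 4*v <= 6*p + 5
Answer: WP = 2*v = 3*p - 2 or 6*v >= 2*tab[-3*p + 2*v] + 9*p + 1 or tab[-3*p + 2*v + 1] + 4*v >= 6*p - 9 or 4*v <= 6*p + 5


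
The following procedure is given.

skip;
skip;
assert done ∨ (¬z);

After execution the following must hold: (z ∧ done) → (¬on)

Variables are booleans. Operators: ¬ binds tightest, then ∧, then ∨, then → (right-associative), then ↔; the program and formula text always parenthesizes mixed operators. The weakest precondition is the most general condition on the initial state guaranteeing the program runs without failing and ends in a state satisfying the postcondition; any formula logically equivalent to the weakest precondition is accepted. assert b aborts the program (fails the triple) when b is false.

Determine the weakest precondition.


Working backward. After the program, (z ∧ done) → (¬on) must hold.
Before assert done ∨ (¬z): (done ∨ (¬z)) ∧ ((z ∧ done) → (¬on))
Before skip: (done ∨ (¬z)) ∧ ((z ∧ done) → (¬on))
Before skip: (done ∨ (¬z)) ∧ ((z ∧ done) → (¬on))
Answer: WP = (done ∨ (¬z)) ∧ ((z ∧ done) → (¬on))


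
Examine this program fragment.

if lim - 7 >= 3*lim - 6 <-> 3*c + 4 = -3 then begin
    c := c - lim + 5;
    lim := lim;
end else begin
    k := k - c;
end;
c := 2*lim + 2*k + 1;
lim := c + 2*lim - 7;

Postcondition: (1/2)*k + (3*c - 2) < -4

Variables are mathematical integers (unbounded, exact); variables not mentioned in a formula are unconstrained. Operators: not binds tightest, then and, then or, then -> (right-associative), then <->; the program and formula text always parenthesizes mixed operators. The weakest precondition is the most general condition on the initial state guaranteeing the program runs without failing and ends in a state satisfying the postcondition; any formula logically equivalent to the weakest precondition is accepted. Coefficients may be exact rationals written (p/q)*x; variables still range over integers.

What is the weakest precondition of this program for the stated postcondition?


Working backward. After the program, the postcondition (1/2)*k + (3*c - 2) < -4 must hold; in canonical form it is 3*c + (1/2)*k < -2.
Before lim := c + 2*lim - 7: 3*c + (1/2)*k < -2
Before c := 2*lim + 2*k + 1: (13/2)*k + 6*lim < -5
Then branch requires (13/2)*k + 6*lim < -5; else branch requires (13/2)*k + 6*lim < (13/2)*c - 5.
Before the if: ((2*lim <= -1 <-> 3*c = -7) -> (13/2)*k + 6*lim < -5) and ((not (2*lim <= -1 <-> 3*c = -7)) -> (13/2)*k + 6*lim < (13/2)*c - 5)
Answer: WP = ((2*lim <= -1 <-> 3*c = -7) -> (13/2)*k + 6*lim < -5) and ((not (2*lim <= -1 <-> 3*c = -7)) -> (13/2)*k + 6*lim < (13/2)*c - 5)


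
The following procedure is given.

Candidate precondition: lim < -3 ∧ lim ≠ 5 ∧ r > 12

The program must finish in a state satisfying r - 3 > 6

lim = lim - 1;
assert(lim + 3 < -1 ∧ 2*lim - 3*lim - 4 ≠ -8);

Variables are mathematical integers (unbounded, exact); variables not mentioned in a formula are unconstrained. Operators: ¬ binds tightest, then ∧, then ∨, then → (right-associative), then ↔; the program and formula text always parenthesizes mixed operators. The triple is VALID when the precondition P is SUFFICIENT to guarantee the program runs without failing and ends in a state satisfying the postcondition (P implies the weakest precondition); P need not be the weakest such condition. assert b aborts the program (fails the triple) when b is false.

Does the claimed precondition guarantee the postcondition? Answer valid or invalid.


Working backward. After the program, the postcondition r - 3 > 6 must hold; in canonical form it is r > 9.
Before assert lim + 3 < -1 ∧ 2*lim - 3*lim - 4 ≠ -8: lim < -4 ∧ lim ≠ 4 ∧ r > 9
Before lim := lim - 1: lim < -3 ∧ lim ≠ 5 ∧ r > 9
The weakest precondition is lim < -3 ∧ lim ≠ 5 ∧ r > 9.
Check whether lim < -3 ∧ lim ≠ 5 ∧ r > 12 implies it.
Every state satisfying the precondition satisfies the weakest precondition: the implication holds.
Answer: valid


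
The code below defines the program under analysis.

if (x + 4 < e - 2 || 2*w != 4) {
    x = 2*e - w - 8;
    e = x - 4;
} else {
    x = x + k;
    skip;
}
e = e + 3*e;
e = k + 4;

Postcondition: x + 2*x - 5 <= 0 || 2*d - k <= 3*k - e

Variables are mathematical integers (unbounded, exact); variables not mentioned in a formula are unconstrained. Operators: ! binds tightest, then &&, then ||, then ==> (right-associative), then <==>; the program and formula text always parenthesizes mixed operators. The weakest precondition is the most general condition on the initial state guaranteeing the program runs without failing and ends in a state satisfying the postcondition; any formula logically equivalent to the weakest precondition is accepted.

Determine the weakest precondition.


Working backward. After the program, the postcondition x + 2*x - 5 <= 0 || 2*d - k <= 3*k - e must hold; in canonical form it is 3*x <= 5 || 2*d + e <= 4*k.
Before e := k + 4: 3*x <= 5 || 2*d <= 3*k - 4
Before e := e + 3*e: 3*x <= 5 || 2*d <= 3*k - 4
Then branch requires 6*e <= 3*w + 29 || 2*d <= 3*k - 4; else branch requires 3*k + 3*x <= 5 || 2*d <= 3*k - 4.
Before the if: ((x < e - 6 || 2*w != 4) ==> (6*e <= 3*w + 29 || 2*d <= 3*k - 4)) && ((!(x < e - 6 || 2*w != 4)) ==> (3*k + 3*x <= 5 || 2*d <= 3*k - 4))
Answer: WP = ((x < e - 6 || 2*w != 4) ==> (6*e <= 3*w + 29 || 2*d <= 3*k - 4)) && ((!(x < e - 6 || 2*w != 4)) ==> (3*k + 3*x <= 5 || 2*d <= 3*k - 4))


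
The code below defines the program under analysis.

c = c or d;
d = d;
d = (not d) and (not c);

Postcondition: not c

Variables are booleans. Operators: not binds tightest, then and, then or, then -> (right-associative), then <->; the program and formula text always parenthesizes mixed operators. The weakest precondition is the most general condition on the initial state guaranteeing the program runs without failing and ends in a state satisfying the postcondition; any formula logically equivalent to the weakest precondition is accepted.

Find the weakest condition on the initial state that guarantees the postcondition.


Working backward. After the program, not c must hold.
Before d := (not d) and (not c): not c
Before d := d: not c
Before c := c or d: not (c or d)
Answer: WP = not (c or d)


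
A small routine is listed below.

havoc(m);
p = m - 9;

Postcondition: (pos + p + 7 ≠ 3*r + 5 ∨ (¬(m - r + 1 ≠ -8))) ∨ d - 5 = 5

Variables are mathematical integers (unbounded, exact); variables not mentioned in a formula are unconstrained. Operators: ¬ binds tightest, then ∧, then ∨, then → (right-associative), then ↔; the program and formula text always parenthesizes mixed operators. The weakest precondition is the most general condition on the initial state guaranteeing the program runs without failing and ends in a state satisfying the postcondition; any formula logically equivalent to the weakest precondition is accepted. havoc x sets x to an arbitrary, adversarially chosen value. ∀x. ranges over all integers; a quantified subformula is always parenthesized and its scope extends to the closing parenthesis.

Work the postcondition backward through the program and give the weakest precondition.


Working backward. After the program, the postcondition (pos + p + 7 ≠ 3*r + 5 ∨ (¬(m - r + 1 ≠ -8))) ∨ d - 5 = 5 must hold; in canonical form it is p + pos ≠ 3*r - 2 ∨ (¬(m ≠ r - 9)) ∨ d = 10.
Before p := m - 9: m + pos ≠ 3*r + 7 ∨ (¬(m ≠ r - 9)) ∨ d = 10
Before havoc m: ∀m_1. (m_1 + pos ≠ 3*r + 7 ∨ (¬(m_1 ≠ r - 9)) ∨ d = 10)
Answer: WP = ∀m_1. (m_1 + pos ≠ 3*r + 7 ∨ (¬(m_1 ≠ r - 9)) ∨ d = 10)


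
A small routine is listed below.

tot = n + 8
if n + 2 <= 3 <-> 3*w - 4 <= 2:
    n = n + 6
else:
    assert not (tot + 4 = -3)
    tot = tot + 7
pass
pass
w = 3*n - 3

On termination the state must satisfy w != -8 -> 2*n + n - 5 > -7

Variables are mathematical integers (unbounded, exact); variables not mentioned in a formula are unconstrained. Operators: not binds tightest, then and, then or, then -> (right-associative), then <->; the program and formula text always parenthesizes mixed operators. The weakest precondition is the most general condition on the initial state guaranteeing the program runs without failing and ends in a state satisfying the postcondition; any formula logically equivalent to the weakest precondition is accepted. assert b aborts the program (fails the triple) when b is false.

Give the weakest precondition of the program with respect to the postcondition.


Working backward. After the program, the postcondition w != -8 -> 2*n + n - 5 > -7 must hold; in canonical form it is w != -8 -> 3*n > -2.
Before w := 3*n - 3: 3*n != -5 -> 3*n > -2
Before skip: 3*n != -5 -> 3*n > -2
Before skip: 3*n != -5 -> 3*n > -2
Then branch requires 3*n != -23 -> 3*n > -20; else branch requires (not (tot = -7)) and (3*n != -5 -> 3*n > -2).
Before the if: ((n <= 1 <-> 3*w <= 6) -> (3*n != -23 -> 3*n > -20)) and ((not (n <= 1 <-> 3*w <= 6)) -> ((not (tot = -7)) and (3*n != -5 -> 3*n > -2)))
Before tot := n + 8: ((n <= 1 <-> 3*w <= 6) -> (3*n != -23 -> 3*n > -20)) and ((not (n <= 1 <-> 3*w <= 6)) -> ((not (n = -15)) and (3*n != -5 -> 3*n > -2)))
Answer: WP = ((n <= 1 <-> 3*w <= 6) -> (3*n != -23 -> 3*n > -20)) and ((not (n <= 1 <-> 3*w <= 6)) -> ((not (n = -15)) and (3*n != -5 -> 3*n > -2)))


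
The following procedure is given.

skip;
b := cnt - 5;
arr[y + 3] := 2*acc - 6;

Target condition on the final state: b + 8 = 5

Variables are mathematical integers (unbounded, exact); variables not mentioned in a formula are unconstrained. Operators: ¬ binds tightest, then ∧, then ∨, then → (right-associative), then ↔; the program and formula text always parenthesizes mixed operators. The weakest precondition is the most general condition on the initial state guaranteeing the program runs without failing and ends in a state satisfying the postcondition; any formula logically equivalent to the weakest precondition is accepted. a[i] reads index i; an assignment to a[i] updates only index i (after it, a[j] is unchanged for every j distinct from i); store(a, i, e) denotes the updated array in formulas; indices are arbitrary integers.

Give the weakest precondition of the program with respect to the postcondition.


Working backward. After the program, the postcondition b + 8 = 5 must hold; in canonical form it is b = -3.
Before arr[y + 3] := 2*acc - 6: b = -3
Before b := cnt - 5: cnt = 2
Before skip: cnt = 2
Answer: WP = cnt = 2


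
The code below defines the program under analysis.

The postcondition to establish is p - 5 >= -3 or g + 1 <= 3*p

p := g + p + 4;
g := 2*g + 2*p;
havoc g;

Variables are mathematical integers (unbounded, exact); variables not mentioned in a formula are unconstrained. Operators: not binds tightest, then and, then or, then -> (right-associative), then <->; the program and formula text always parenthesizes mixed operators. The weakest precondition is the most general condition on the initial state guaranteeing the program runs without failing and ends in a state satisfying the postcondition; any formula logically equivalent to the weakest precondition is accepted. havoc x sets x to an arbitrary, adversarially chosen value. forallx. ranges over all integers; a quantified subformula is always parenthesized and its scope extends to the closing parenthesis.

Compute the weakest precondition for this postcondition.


Working backward. After the program, the postcondition p - 5 >= -3 or g + 1 <= 3*p must hold; in canonical form it is p >= 2 or g <= 3*p - 1.
Before havoc g: forall g_1. (p >= 2 or g_1 <= 3*p - 1)
Before g := 2*g + 2*p: forall g_1. (p >= 2 or g_1 <= 3*p - 1)
Before p := g + p + 4: forall g_1. (g + p >= -2 or g_1 <= 3*g + 3*p + 11)
Answer: WP = forall g_1. (g + p >= -2 or g_1 <= 3*g + 3*p + 11)


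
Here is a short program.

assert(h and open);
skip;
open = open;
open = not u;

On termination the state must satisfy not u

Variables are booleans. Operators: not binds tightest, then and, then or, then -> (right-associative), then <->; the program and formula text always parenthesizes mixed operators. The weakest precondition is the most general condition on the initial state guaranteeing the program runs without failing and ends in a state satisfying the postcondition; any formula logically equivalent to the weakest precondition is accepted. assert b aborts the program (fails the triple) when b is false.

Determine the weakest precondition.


Working backward. After the program, not u must hold.
Before open := not u: not u
Before open := open: not u
Before skip: not u
Before assert h and open: h and open and (not u)
Answer: WP = h and open and (not u)


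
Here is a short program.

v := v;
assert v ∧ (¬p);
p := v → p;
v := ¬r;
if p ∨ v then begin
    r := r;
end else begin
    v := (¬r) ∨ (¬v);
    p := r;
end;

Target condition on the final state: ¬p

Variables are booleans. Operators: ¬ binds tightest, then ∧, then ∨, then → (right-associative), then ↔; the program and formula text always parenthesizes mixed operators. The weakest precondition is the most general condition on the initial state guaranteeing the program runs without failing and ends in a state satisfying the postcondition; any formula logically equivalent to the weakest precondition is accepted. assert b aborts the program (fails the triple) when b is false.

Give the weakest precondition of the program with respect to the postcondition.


Working backward. After the program, ¬p must hold.
Then branch requires ¬p; else branch requires ¬r.
Before the if: ((p ∨ v) → (¬p)) ∧ ((¬(p ∨ v)) → (¬r))
Before v := ¬r: ((p ∨ (¬r)) → (¬p)) ∧ ((¬(p ∨ (¬r))) → (¬r))
Before p := v → p: (((v → p) ∨ (¬r)) → (¬(v → p))) ∧ ((¬((v → p) ∨ (¬r))) → (¬r))
Before assert v ∧ (¬p): v ∧ (¬p) ∧ (((v → p) ∨ (¬r)) → (¬(v → p))) ∧ ((¬((v → p) ∨ (¬r))) → (¬r))
Before v := v: v ∧ (¬p) ∧ (((v → p) ∨ (¬r)) → (¬(v → p))) ∧ ((¬((v → p) ∨ (¬r))) → (¬r))
Answer: WP = v ∧ (¬p) ∧ (((v → p) ∨ (¬r)) → (¬(v → p))) ∧ ((¬((v → p) ∨ (¬r))) → (¬r))


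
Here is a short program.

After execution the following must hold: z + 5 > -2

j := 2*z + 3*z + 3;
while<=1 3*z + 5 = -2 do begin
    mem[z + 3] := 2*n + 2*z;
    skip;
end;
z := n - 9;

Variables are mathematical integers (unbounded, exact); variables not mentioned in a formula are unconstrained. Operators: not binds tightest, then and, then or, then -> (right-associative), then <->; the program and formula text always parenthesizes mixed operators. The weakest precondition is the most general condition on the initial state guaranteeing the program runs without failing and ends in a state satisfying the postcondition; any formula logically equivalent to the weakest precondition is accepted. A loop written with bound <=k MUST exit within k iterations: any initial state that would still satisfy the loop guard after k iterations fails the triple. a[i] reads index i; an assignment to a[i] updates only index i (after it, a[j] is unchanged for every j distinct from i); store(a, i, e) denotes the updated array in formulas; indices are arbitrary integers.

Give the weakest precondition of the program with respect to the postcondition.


Working backward. After the program, the postcondition z + 5 > -2 must hold; in canonical form it is z > -7.
Before z := n - 9: n > 2
Before the loop (bound <=1), unroll the exhaustion recursion (WP_0 = exit-now case; WP_j = one more guarded iteration, up to j = 1):
  WP_0: (not (3*z = -7)) and n > 2
  WP_1: (3*z = -7 -> ((not (3*z = -7)) and n > 2)) and ((not (3*z = -7)) -> n > 2)
So before the loop: (3*z = -7 -> ((not (3*z = -7)) and n > 2)) and ((not (3*z = -7)) -> n > 2)
Before j := 2*z + 3*z + 3: (3*z = -7 -> ((not (3*z = -7)) and n > 2)) and ((not (3*z = -7)) -> n > 2)
Answer: WP = (3*z = -7 -> ((not (3*z = -7)) and n > 2)) and ((not (3*z = -7)) -> n > 2)


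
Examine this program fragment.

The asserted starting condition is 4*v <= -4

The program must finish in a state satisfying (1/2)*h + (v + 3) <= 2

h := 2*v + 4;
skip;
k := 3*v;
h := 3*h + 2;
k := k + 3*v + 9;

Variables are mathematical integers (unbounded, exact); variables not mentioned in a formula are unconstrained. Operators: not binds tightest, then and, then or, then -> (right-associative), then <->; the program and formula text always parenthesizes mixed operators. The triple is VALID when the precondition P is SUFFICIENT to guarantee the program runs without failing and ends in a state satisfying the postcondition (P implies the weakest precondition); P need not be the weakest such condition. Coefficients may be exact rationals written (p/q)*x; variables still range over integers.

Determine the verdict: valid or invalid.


Working backward. After the program, the postcondition (1/2)*h + (v + 3) <= 2 must hold; in canonical form it is (1/2)*h + v <= -1.
Before k := k + 3*v + 9: (1/2)*h + v <= -1
Before h := 3*h + 2: (3/2)*h + v <= -2
Before k := 3*v: (3/2)*h + v <= -2
Before skip: (3/2)*h + v <= -2
Before h := 2*v + 4: 4*v <= -8
The weakest precondition is 4*v <= -8.
Check whether 4*v <= -4 implies it.
Countermodel: at the initial state v = -1, the precondition holds but the weakest precondition fails.
Answer: invalid


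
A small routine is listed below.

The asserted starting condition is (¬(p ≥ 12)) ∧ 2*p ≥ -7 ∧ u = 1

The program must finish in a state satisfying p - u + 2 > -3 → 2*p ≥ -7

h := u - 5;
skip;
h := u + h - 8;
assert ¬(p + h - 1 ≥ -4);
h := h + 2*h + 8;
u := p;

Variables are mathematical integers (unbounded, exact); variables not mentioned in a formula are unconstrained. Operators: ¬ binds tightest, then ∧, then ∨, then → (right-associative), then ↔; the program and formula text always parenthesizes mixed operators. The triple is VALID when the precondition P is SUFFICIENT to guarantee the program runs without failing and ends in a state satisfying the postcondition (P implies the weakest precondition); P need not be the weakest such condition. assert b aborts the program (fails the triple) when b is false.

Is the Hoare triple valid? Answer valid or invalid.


Working backward. After the program, the postcondition p - u + 2 > -3 → 2*p ≥ -7 must hold; in canonical form it is p > u - 5 → 2*p ≥ -7.
Before u := p: 2*p ≥ -7
Before h := h + 2*h + 8: 2*p ≥ -7
Before assert ¬(p + h - 1 ≥ -4): (¬(h + p ≥ -3)) ∧ 2*p ≥ -7
Before h := u + h - 8: (¬(h + p + u ≥ 5)) ∧ 2*p ≥ -7
Before skip: (¬(h + p + u ≥ 5)) ∧ 2*p ≥ -7
Before h := u - 5: (¬(p + 2*u ≥ 10)) ∧ 2*p ≥ -7
The weakest precondition is (¬(p + 2*u ≥ 10)) ∧ 2*p ≥ -7.
Check whether (¬(p ≥ 12)) ∧ 2*p ≥ -7 ∧ u = 1 implies it.
Countermodel: at the initial state p = 8, u = 1, the precondition holds but the weakest precondition fails.
Answer: invalid


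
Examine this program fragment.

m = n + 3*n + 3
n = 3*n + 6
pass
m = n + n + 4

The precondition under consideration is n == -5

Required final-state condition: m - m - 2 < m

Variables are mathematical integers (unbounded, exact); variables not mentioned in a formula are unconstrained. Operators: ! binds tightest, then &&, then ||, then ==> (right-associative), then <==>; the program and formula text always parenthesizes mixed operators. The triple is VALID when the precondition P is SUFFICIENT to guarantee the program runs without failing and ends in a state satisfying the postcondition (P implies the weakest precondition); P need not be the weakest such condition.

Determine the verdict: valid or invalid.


Working backward. After the program, the postcondition m - m - 2 < m must hold; in canonical form it is m > -2.
Before m := n + n + 4: 2*n > -6
Before skip: 2*n > -6
Before n := 3*n + 6: 6*n > -18
Before m := n + 3*n + 3: 6*n > -18
The weakest precondition is 6*n > -18.
Check whether n == -5 implies it.
Countermodel: at the initial state n = -5, the precondition holds but the weakest precondition fails.
Answer: invalid


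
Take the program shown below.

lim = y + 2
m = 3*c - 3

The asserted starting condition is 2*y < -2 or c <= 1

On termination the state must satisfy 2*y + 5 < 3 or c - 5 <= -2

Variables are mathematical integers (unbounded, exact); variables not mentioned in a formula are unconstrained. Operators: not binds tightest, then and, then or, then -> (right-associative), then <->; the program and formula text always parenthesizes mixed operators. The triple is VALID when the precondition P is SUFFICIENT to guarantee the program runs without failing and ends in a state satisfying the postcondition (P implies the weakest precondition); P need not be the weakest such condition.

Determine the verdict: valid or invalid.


Working backward. After the program, the postcondition 2*y + 5 < 3 or c - 5 <= -2 must hold; in canonical form it is 2*y < -2 or c <= 3.
Before m := 3*c - 3: 2*y < -2 or c <= 3
Before lim := y + 2: 2*y < -2 or c <= 3
The weakest precondition is 2*y < -2 or c <= 3.
Check whether 2*y < -2 or c <= 1 implies it.
Every state satisfying the precondition satisfies the weakest precondition: the implication holds.
Answer: valid


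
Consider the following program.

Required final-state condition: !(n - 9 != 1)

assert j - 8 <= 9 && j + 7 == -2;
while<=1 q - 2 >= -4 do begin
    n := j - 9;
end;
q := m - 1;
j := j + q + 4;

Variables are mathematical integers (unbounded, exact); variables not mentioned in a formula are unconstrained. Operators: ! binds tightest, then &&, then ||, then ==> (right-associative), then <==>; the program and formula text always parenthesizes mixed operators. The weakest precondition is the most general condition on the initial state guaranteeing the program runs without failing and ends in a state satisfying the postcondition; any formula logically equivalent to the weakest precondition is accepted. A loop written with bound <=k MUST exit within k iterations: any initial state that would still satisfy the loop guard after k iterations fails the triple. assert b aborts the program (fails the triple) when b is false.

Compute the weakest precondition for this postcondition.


Working backward. After the program, the postcondition !(n - 9 != 1) must hold; in canonical form it is !(n != 10).
Before j := j + q + 4: !(n != 10)
Before q := m - 1: !(n != 10)
Before the loop (bound <=1), unroll the exhaustion recursion (WP_0 = exit-now case; WP_j = one more guarded iteration, up to j = 1):
  WP_0: (!(q >= -2)) && (!(n != 10))
  WP_1: (q >= -2 ==> ((!(q >= -2)) && (!(j != 19)))) && ((!(q >= -2)) ==> (!(n != 10)))
So before the loop: (q >= -2 ==> ((!(q >= -2)) && (!(j != 19)))) && ((!(q >= -2)) ==> (!(n != 10)))
Before assert j - 8 <= 9 && j + 7 == -2: j <= 17 && j == -9 && (q >= -2 ==> ((!(q >= -2)) && (!(j != 19)))) && ((!(q >= -2)) ==> (!(n != 10)))
Answer: WP = j <= 17 && j == -9 && (q >= -2 ==> ((!(q >= -2)) && (!(j != 19)))) && ((!(q >= -2)) ==> (!(n != 10)))


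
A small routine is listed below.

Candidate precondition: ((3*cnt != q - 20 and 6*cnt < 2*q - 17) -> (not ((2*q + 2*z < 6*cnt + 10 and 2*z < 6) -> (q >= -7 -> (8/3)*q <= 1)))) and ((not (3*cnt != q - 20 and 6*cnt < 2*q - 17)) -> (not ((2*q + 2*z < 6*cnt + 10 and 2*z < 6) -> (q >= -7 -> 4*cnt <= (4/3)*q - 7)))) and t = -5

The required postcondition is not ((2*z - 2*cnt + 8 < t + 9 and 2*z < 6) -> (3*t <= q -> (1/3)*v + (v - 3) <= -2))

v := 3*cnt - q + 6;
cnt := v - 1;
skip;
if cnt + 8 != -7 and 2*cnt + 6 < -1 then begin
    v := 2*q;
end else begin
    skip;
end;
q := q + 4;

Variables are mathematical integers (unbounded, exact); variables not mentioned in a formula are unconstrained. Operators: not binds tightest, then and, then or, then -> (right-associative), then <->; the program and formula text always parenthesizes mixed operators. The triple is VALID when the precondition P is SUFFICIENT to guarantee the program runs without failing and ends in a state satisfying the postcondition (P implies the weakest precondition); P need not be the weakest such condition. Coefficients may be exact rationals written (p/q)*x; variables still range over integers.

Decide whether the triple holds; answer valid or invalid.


Working backward. After the program, the postcondition not ((2*z - 2*cnt + 8 < t + 9 and 2*z < 6) -> (3*t <= q -> (1/3)*v + (v - 3) <= -2)) must hold; in canonical form it is not ((2*z < 2*cnt + t + 1 and 2*z < 6) -> (3*t <= q -> (4/3)*v <= 1)).
Before q := q + 4: not ((2*z < 2*cnt + t + 1 and 2*z < 6) -> (3*t <= q + 4 -> (4/3)*v <= 1))
Then branch requires not ((2*z < 2*cnt + t + 1 and 2*z < 6) -> (3*t <= q + 4 -> (8/3)*q <= 1)); else branch requires not ((2*z < 2*cnt + t + 1 and 2*z < 6) -> (3*t <= q + 4 -> (4/3)*v <= 1)).
Before the if: ((cnt != -15 and 2*cnt < -7) -> (not ((2*z < 2*cnt + t + 1 and 2*z < 6) -> (3*t <= q + 4 -> (8/3)*q <= 1)))) and ((not (cnt != -15 and 2*cnt < -7)) -> (not ((2*z < 2*cnt + t + 1 and 2*z < 6) -> (3*t <= q + 4 -> (4/3)*v <= 1))))
Before skip: ((cnt != -15 and 2*cnt < -7) -> (not ((2*z < 2*cnt + t + 1 and 2*z < 6) -> (3*t <= q + 4 -> (8/3)*q <= 1)))) and ((not (cnt != -15 and 2*cnt < -7)) -> (not ((2*z < 2*cnt + t + 1 and 2*z < 6) -> (3*t <= q + 4 -> (4/3)*v <= 1))))
Before cnt := v - 1: ((v != -14 and 2*v < -5) -> (not ((2*z < t + 2*v - 1 and 2*z < 6) -> (3*t <= q + 4 -> (8/3)*q <= 1)))) and ((not (v != -14 and 2*v < -5)) -> (not ((2*z < t + 2*v - 1 and 2*z < 6) -> (3*t <= q + 4 -> (4/3)*v <= 1))))
Before v := 3*cnt - q + 6: ((3*cnt != q - 20 and 6*cnt < 2*q - 17) -> (not ((2*q + 2*z < 6*cnt + t + 11 and 2*z < 6) -> (3*t <= q + 4 -> (8/3)*q <= 1)))) and ((not (3*cnt != q - 20 and 6*cnt < 2*q - 17)) -> (not ((2*q + 2*z < 6*cnt + t + 11 and 2*z < 6) -> (3*t <= q + 4 -> 4*cnt <= (4/3)*q - 7))))
The weakest precondition is ((3*cnt != q - 20 and 6*cnt < 2*q - 17) -> (not ((2*q + 2*z < 6*cnt + t + 11 and 2*z < 6) -> (3*t <= q + 4 -> (8/3)*q <= 1)))) and ((not (3*cnt != q - 20 and 6*cnt < 2*q - 17)) -> (not ((2*q + 2*z < 6*cnt + t + 11 and 2*z < 6) -> (3*t <= q + 4 -> 4*cnt <= (4/3)*q - 7)))).
Check whether ((3*cnt != q - 20 and 6*cnt < 2*q - 17) -> (not ((2*q + 2*z < 6*cnt + 10 and 2*z < 6) -> (q >= -7 -> (8/3)*q <= 1)))) and ((not (3*cnt != q - 20 and 6*cnt < 2*q - 17)) -> (not ((2*q + 2*z < 6*cnt + 10 and 2*z < 6) -> (q >= -7 -> 4*cnt <= (4/3)*q - 7)))) and t = -5 implies it.
Countermodel: at the initial state cnt = 0, q = 1, t = -5, z = 2, the precondition holds but the weakest precondition fails.
Answer: invalid


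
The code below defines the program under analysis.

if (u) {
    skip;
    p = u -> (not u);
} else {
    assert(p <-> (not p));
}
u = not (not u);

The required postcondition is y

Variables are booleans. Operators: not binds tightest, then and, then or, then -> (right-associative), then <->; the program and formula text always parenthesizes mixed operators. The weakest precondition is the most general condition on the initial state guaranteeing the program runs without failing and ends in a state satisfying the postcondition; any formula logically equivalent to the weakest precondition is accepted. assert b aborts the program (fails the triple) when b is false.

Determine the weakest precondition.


Working backward. After the program, y must hold.
Before u := not (not u): y
Then branch requires y; else branch requires (p <-> (not p)) and y.
Before the if: (u -> y) and ((not u) -> ((p <-> (not p)) and y))
Answer: WP = (u -> y) and ((not u) -> ((p <-> (not p)) and y))


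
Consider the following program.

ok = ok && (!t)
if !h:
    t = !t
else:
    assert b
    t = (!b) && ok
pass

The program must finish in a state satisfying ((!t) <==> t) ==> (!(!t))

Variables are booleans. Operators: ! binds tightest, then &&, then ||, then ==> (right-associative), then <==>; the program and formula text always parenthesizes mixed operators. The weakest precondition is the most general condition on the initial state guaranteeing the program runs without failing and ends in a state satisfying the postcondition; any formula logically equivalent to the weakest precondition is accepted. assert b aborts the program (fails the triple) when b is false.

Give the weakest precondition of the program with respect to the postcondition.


Working backward. After the program, the postcondition ((!t) <==> t) ==> (!(!t)) must hold; in canonical form it is ((!t) <==> t) ==> t.
Before skip: ((!t) <==> t) ==> t
Then branch requires (t <==> (!t)) ==> (!t); else branch requires b && (((!((!b) && ok)) <==> ((!b) && ok)) ==> ((!b) && ok)).
Before the if: ((!h) ==> ((t <==> (!t)) ==> (!t))) && (h ==> (b && (((!((!b) && ok)) <==> ((!b) && ok)) ==> ((!b) && ok))))
Before ok := ok && (!t): ((!h) ==> ((t <==> (!t)) ==> (!t))) && (h ==> (b && (((!((!b) && ok && (!t))) <==> ((!b) && ok && (!t))) ==> ((!b) && ok && (!t)))))
Answer: WP = ((!h) ==> ((t <==> (!t)) ==> (!t))) && (h ==> (b && (((!((!b) && ok && (!t))) <==> ((!b) && ok && (!t))) ==> ((!b) && ok && (!t)))))


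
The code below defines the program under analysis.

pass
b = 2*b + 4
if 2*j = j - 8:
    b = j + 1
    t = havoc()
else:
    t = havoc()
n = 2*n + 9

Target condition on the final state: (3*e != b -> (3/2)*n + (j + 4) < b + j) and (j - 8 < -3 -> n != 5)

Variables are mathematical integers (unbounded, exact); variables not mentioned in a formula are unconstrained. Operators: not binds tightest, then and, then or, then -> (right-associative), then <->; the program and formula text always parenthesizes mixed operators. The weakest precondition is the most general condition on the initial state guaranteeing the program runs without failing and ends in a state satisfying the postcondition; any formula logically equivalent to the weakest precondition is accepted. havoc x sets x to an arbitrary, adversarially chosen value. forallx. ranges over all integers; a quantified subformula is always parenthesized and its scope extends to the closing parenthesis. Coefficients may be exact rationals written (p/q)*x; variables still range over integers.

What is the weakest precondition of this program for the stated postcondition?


Working backward. After the program, the postcondition (3*e != b -> (3/2)*n + (j + 4) < b + j) and (j - 8 < -3 -> n != 5) must hold; in canonical form it is (3*e != b -> (3/2)*n < b - 4) and (j < 5 -> n != 5).
Before n := 2*n + 9: (3*e != b -> 3*n < b - 35/2) and (j < 5 -> 2*n != -4)
Then branch requires (3*e != j + 1 -> 3*n < j - 33/2) and (j < 5 -> 2*n != -4); else branch requires (3*e != b -> 3*n < b - 35/2) and (j < 5 -> 2*n != -4).
Before the if: (j = -8 -> ((3*e != j + 1 -> 3*n < j - 33/2) and (j < 5 -> 2*n != -4))) and ((not (j = -8)) -> ((3*e != b -> 3*n < b - 35/2) and (j < 5 -> 2*n != -4)))
Before b := 2*b + 4: (j = -8 -> ((3*e != j + 1 -> 3*n < j - 33/2) and (j < 5 -> 2*n != -4))) and ((not (j = -8)) -> ((3*e != 2*b + 4 -> 3*n < 2*b - 27/2) and (j < 5 -> 2*n != -4)))
Before skip: (j = -8 -> ((3*e != j + 1 -> 3*n < j - 33/2) and (j < 5 -> 2*n != -4))) and ((not (j = -8)) -> ((3*e != 2*b + 4 -> 3*n < 2*b - 27/2) and (j < 5 -> 2*n != -4)))
Answer: WP = (j = -8 -> ((3*e != j + 1 -> 3*n < j - 33/2) and (j < 5 -> 2*n != -4))) and ((not (j = -8)) -> ((3*e != 2*b + 4 -> 3*n < 2*b - 27/2) and (j < 5 -> 2*n != -4)))


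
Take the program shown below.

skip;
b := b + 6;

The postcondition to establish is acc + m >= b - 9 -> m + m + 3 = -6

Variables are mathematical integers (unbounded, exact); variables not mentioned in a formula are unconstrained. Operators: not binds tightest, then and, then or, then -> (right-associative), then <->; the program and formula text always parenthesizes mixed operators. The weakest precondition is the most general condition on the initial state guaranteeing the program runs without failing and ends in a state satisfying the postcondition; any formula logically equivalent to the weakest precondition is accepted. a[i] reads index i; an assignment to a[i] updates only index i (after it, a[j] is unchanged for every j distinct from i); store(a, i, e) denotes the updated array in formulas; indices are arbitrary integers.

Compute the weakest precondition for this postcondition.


Working backward. After the program, the postcondition acc + m >= b - 9 -> m + m + 3 = -6 must hold; in canonical form it is acc + m >= b - 9 -> 2*m = -9.
Before b := b + 6: acc + m >= b - 3 -> 2*m = -9
Before skip: acc + m >= b - 3 -> 2*m = -9
Answer: WP = acc + m >= b - 3 -> 2*m = -9


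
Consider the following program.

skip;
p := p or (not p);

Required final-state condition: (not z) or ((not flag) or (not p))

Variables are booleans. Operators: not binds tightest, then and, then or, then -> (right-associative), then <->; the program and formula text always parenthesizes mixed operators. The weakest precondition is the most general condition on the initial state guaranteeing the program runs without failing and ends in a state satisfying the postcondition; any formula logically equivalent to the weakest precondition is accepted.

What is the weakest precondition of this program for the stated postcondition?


Working backward. After the program, the postcondition (not z) or ((not flag) or (not p)) must hold; in canonical form it is (not z) or (not flag) or (not p).
Before p := p or (not p): (not z) or (not flag)
Before skip: (not z) or (not flag)
Answer: WP = (not z) or (not flag)


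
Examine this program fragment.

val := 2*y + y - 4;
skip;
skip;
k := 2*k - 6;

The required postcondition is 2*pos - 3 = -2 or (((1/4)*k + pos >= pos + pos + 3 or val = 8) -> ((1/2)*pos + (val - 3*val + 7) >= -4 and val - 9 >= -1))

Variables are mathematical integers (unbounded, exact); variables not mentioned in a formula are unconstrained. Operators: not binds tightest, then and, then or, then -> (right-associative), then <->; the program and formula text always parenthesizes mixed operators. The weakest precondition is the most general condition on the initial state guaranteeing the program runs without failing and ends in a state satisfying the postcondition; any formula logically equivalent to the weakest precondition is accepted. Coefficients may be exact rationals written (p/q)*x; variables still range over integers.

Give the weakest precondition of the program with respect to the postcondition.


Working backward. After the program, the postcondition 2*pos - 3 = -2 or (((1/4)*k + pos >= pos + pos + 3 or val = 8) -> ((1/2)*pos + (val - 3*val + 7) >= -4 and val - 9 >= -1)) must hold; in canonical form it is 2*pos = 1 or (((1/4)*k >= pos + 3 or val = 8) -> ((1/2)*pos >= 2*val - 11 and val >= 8)).
Before k := 2*k - 6: 2*pos = 1 or (((1/2)*k >= pos + 9/2 or val = 8) -> ((1/2)*pos >= 2*val - 11 and val >= 8))
Before skip: 2*pos = 1 or (((1/2)*k >= pos + 9/2 or val = 8) -> ((1/2)*pos >= 2*val - 11 and val >= 8))
Before skip: 2*pos = 1 or (((1/2)*k >= pos + 9/2 or val = 8) -> ((1/2)*pos >= 2*val - 11 and val >= 8))
Before val := 2*y + y - 4: 2*pos = 1 or (((1/2)*k >= pos + 9/2 or 3*y = 12) -> ((1/2)*pos >= 6*y - 19 and 3*y >= 12))
Answer: WP = 2*pos = 1 or (((1/2)*k >= pos + 9/2 or 3*y = 12) -> ((1/2)*pos >= 6*y - 19 and 3*y >= 12))


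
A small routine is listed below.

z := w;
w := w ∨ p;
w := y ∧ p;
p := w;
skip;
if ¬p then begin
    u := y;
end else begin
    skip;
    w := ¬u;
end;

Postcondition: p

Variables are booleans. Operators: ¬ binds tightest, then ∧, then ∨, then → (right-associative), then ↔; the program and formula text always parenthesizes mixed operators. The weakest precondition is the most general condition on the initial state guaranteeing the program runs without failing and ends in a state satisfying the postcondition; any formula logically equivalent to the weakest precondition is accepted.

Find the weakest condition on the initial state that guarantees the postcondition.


Working backward. After the program, p must hold.
Then branch requires p; else branch requires p.
Before the if: (¬p) → p
Before skip: (¬p) → p
Before p := w: (¬w) → w
Before w := y ∧ p: (¬(y ∧ p)) → (y ∧ p)
Before w := w ∨ p: (¬(y ∧ p)) → (y ∧ p)
Before z := w: (¬(y ∧ p)) → (y ∧ p)
Answer: WP = (¬(y ∧ p)) → (y ∧ p)
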